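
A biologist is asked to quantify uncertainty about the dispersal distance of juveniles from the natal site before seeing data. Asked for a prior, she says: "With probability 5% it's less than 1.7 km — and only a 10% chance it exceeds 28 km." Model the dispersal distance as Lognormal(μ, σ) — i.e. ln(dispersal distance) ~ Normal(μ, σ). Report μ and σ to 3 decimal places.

If T ~ Lognormal(μ,σ) then ln T ~ Normal(μ,σ), so the p-quantile of ln T is μ + z_p·σ.
ln(1.7) = 0.5306 and ln(28) = 3.332; z_{0.05} = -1.645, z_{0.9} = 1.282.
σ = (3.332 − 0.5306)/(1.282 − (-1.645)) = 0.957.
μ = 0.5306 − (-1.645)·0.957 = 2.105.

μ ≈ 2.105, σ ≈ 0.957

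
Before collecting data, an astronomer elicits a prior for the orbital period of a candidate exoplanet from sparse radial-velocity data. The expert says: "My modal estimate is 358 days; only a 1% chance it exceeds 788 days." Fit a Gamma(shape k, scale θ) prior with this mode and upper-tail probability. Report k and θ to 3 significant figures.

k ≈ 8.74, θ ≈ 46.2

Gamma(k,θ) with k>1 has mode (k−1)θ, so θ = 358/(k−1).
Need P(X < 788) = 0.99 with θ tied to k this way. Start at k = 2, θ = 358: P(X<788) ≈ 0.646.
Too low — raise k to concentrate. Iterating converges to k ≈ 8.74.
Then θ = 358/(8.74−1) ≈ 46.2.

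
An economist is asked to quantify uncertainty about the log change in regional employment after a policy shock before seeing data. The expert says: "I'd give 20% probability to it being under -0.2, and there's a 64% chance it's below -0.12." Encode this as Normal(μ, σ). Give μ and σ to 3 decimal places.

μ = -0.144, σ = 0.067

For Normal(μ,σ), the p-quantile is μ + z_p·σ. Here z_{0.2} = -0.8416, z_{0.64} = 0.3585.
So -0.2 = μ − 0.8416σ and -0.12 = μ + 0.3585σ.
Subtracting: σ = (-0.12 − -0.2)/(0.3585 − (-0.8416)) = 0.067.
Then μ = -0.2 − (-0.8416)·0.067 = -0.144.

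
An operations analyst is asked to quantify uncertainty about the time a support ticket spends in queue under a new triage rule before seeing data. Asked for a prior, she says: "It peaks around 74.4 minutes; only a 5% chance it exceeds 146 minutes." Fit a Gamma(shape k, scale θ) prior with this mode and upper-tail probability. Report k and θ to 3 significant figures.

k ≈ 7.11, θ ≈ 12.2

Gamma(k,θ) with k>1 has mode (k−1)θ, so θ = 74.4/(k−1).
Need P(X < 146) = 0.95 with θ tied to k this way. Start at k = 2, θ = 74.4: P(X<146) ≈ 0.584.
Too low — raise k to concentrate. Iterating converges to k ≈ 7.11.
Then θ = 74.4/(7.11−1) ≈ 12.2.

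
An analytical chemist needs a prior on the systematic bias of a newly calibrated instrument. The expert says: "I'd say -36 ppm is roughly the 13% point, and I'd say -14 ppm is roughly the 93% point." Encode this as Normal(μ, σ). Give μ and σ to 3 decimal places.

μ = -26.477, σ = 8.454

The p-quantile of Normal(μ,σ) is μ + z_p·σ, with z_{0.13} = -1.126 and z_{0.93} = 1.476.
Eliminate σ: μ = (z₂·x₁ − z₁·x₂)/(z₂ − z₁) = (1.476·-36 − (-1.126)·-14)/2.602 = -26.477.
Then σ = (x₂ − x₁)/(z₂ − z₁) = (-14 − -36)/2.602 = 8.454.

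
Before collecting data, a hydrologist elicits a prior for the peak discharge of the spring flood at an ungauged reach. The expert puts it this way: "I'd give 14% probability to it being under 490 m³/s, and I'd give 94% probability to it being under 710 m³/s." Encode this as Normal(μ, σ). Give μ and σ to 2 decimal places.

For Normal(μ,σ), the p-quantile is μ + z_p·σ. Here z_{0.14} = -1.08, z_{0.94} = 1.555.
So 490 = μ − 1.08σ and 710 = μ + 1.555σ.
Subtracting: σ = (710 − 490)/(1.555 − (-1.08)) = 83.49.
Then μ = 490 − (-1.08)·83.49 = 580.19.

μ = 580.19, σ = 83.49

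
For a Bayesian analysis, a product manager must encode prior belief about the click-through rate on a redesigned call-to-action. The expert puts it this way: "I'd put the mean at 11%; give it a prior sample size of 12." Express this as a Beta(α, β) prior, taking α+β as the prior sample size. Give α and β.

α = 1.32, β = 10.68

Under the effective-sample-size interpretation, Beta(α, β) has prior mean α/(α+β) and prior sample size α+β.
So α+β = 12 and α/(α+β) = 0.11, giving α = 0.11·12 = 1.32 and β = 12 − 1.32 = 10.68.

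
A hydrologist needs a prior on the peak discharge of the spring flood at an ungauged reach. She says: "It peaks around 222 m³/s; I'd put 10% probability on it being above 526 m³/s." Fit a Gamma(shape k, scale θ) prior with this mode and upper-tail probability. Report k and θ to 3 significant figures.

Gamma(k,θ) with k>1 has mode (k−1)θ, so θ = 222/(k−1).
Need P(X < 526) = 0.9 with θ tied to k this way. Start at k = 2, θ = 222: P(X<526) ≈ 0.685.
Too low — raise k to concentrate. Iterating converges to k ≈ 3.58.
Then θ = 222/(3.58−1) ≈ 85.9.

k ≈ 3.58, θ ≈ 85.9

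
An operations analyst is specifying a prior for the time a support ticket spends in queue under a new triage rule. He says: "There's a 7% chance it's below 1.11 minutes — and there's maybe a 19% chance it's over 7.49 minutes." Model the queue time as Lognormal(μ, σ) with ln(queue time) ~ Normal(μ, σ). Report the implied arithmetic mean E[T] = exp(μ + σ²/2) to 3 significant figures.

E[T] ≈ 5.11 minutes

If T ~ Lognormal(μ,σ) then ln T ~ Normal(μ,σ), so the p-quantile of ln T is μ + z_p·σ.
ln(1.11) = 0.1044 and ln(7.49) = 2.014; z_{0.07} = -1.476, z_{0.81} = 0.8779.
σ = (2.014 − 0.1044)/(0.8779 − (-1.476)) = 0.811.
μ = 0.1044 − (-1.476)·0.811 = 1.301.
E[T] = exp(μ + σ²/2) = exp(1.301 + 0.3290) = 5.11 minutes.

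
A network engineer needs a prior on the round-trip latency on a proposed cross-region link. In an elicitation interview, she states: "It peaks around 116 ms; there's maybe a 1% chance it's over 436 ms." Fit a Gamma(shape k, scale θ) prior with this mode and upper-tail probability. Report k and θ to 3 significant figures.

Gamma(k,θ) with k>1 has mode (k−1)θ, so θ = 116/(k−1).
Need P(X < 436) = 0.99 with θ tied to k this way. Start at k = 2, θ = 116: P(X<436) ≈ 0.889.
Too low — raise k to concentrate. Iterating converges to k ≈ 3.42.
Then θ = 116/(3.42−1) ≈ 47.8.

k ≈ 3.42, θ ≈ 47.8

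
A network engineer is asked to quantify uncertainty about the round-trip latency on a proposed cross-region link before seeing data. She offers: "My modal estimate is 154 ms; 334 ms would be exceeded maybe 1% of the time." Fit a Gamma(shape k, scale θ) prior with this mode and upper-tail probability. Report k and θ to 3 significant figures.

k ≈ 9.07, θ ≈ 19.1

Gamma(k,θ) with k>1 has mode (k−1)θ, so θ = 154/(k−1).
Need P(X < 334) = 0.99 with θ tied to k this way. Start at k = 2, θ = 154: P(X<334) ≈ 0.638.
Too low — raise k to concentrate. Iterating converges to k ≈ 9.07.
Then θ = 154/(9.07−1) ≈ 19.1.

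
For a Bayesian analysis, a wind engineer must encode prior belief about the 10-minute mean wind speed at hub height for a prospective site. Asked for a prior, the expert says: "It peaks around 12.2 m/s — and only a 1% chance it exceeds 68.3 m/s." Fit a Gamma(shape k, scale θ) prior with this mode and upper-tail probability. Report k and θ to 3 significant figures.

k ≈ 2.28, θ ≈ 9.56

Gamma(k,θ) with k>1 has mode (k−1)θ, so θ = 12.2/(k−1).
Need P(X < 68.3) = 0.99 with θ tied to k this way. Start at k = 2, θ = 12.2: P(X<68.3) ≈ 0.976.
Too low — raise k to concentrate. Iterating converges to k ≈ 2.28.
Then θ = 12.2/(2.28−1) ≈ 9.56.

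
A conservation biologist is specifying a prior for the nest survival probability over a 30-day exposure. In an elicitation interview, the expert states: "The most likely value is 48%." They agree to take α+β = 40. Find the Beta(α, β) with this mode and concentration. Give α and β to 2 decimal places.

For α,β > 1 the Beta mode is (α−1)/(α+β−2). With α+β = 40, the mode is (α−1)/38.
Set (α−1)/38 = 0.48 → α = 1 + 0.48·38 = 19.24.
β = 40 − α = 20.76.

α = 19.24, β = 20.76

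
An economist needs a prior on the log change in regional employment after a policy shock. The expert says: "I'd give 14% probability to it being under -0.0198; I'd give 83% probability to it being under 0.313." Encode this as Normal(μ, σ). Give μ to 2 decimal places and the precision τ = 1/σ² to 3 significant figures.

The p-quantile of Normal(μ,σ) is μ + z_p·σ, with z_{0.14} = -1.08 and z_{0.83} = 0.9542.
Eliminate σ: μ = (z₂·x₁ − z₁·x₂)/(z₂ − z₁) = (0.9542·-0.0198 − (-1.08)·0.313)/2.034 = 0.16.
Then σ = (x₂ − x₁)/(z₂ − z₁) = (0.313 − -0.0198)/2.034 = 0.16.
Precision τ = 1/σ² = 1/0.1636² = 37.4.

μ = 0.16, τ = 37.4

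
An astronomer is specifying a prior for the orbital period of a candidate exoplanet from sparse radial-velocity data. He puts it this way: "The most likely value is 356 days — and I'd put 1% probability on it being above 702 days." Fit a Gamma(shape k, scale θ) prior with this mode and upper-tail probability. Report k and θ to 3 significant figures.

k ≈ 11.7, θ ≈ 33.3

Gamma(k,θ) with k>1 has mode (k−1)θ, so θ = 356/(k−1).
Need P(X < 702) = 0.99 with θ tied to k this way. Start at k = 2, θ = 356: P(X<702) ≈ 0.586.
Too low — raise k to concentrate. Iterating converges to k ≈ 11.7.
Then θ = 356/(11.7−1) ≈ 33.3.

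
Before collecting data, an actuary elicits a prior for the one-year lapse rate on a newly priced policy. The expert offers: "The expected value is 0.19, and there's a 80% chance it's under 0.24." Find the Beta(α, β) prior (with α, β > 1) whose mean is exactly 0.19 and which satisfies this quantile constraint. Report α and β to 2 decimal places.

With mean 0.19 fixed, write α = 0.19s, β = 0.81s where s = α+β.
Need P(θ < 0.24) = 0.8 under Beta(0.19s, 0.81s). Normal approximation: (q−m)/√(m(1−m)/s) ≈ z_{0.8} = 0.842, so s ≈ 0.19·0.81·(0.842)²/(0.24−0.19)² = 43.6.
At s = 43.6: P(θ<0.24) ≈ 0.807. Adjusting to match 0.8 gives s ≈ 40.45.
So α = 0.19·40.45 ≈ 7.69, β = 0.81·40.45 ≈ 32.76.

α ≈ 7.69, β ≈ 32.76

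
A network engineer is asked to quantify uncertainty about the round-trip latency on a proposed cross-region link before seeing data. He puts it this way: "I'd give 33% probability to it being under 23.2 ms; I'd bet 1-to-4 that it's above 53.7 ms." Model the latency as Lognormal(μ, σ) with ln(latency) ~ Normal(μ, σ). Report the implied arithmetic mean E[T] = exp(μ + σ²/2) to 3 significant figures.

If T ~ Lognormal(μ,σ) then ln T ~ Normal(μ,σ), so the p-quantile of ln T is μ + z_p·σ.
ln(23.2) = 3.144 and ln(53.7) = 3.983; z_{0.33} = -0.4399, z_{0.8} = 0.8416.
σ = (3.983 − 3.144)/(0.8416 − (-0.4399)) = 0.655.
μ = 3.144 − (-0.4399)·0.655 = 3.432.
E[T] = exp(μ + σ²/2) = exp(3.432 + 0.2144) = 38.3 ms.

E[T] ≈ 38.3 ms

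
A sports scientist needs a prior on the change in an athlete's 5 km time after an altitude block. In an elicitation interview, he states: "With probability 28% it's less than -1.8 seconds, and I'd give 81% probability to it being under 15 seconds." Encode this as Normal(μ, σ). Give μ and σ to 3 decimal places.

The p-quantile of Normal(μ,σ) is μ + z_p·σ, with z_{0.28} = -0.5828 and z_{0.81} = 0.8779.
Eliminate σ: μ = (z₂·x₁ − z₁·x₂)/(z₂ − z₁) = (0.8779·-1.8 − (-0.5828)·15)/1.461 = 4.903.
Then σ = (x₂ − x₁)/(z₂ − z₁) = (15 − -1.8)/1.461 = 11.501.

μ = 4.903, σ = 11.501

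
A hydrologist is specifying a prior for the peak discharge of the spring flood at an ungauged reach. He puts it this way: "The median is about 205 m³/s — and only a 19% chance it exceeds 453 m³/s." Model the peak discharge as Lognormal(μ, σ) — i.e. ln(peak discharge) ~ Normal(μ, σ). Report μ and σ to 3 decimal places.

If T ~ Lognormal(μ,σ) then ln T ~ Normal(μ,σ), so the p-quantile of ln T is μ + z_p·σ.
ln(205) = 5.323 and ln(453) = 6.116; z_{0.5} = 0, z_{0.81} = 0.8779.
σ = (6.116 − 5.323)/(0.8779 − (0)) = 0.903.
μ = 5.323 − (0)·0.903 = 5.323.

μ ≈ 5.323, σ ≈ 0.903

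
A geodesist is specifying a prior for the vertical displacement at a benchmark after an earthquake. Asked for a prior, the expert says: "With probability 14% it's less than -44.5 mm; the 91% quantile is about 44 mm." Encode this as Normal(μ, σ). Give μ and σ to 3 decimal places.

μ = -5.010, σ = 36.554

For Normal(μ,σ), the p-quantile is μ + z_p·σ. Here z_{0.14} = -1.08, z_{0.91} = 1.341.
So -44.5 = μ − 1.08σ and 44 = μ + 1.341σ.
Subtracting: σ = (44 − -44.5)/(1.341 − (-1.08)) = 36.554.
Then μ = -44.5 − (-1.08)·36.554 = -5.010.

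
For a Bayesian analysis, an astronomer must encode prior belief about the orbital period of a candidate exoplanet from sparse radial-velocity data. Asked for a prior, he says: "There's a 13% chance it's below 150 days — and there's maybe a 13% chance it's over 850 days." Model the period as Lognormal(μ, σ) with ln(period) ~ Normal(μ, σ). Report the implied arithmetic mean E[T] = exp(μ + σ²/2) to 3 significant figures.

E[T] ≈ 480 days

If T ~ Lognormal(μ,σ) then ln T ~ Normal(μ,σ), so the p-quantile of ln T is μ + z_p·σ.
ln(150) = 5.011 and ln(850) = 6.745; z_{0.13} = -1.126, z_{0.87} = 1.126.
σ = (6.745 − 5.011)/(1.126 − (-1.126)) = 0.770.
μ = 5.011 − (-1.126)·0.770 = 5.878.
E[T] = exp(μ + σ²/2) = exp(5.878 + 0.2964) = 480 days.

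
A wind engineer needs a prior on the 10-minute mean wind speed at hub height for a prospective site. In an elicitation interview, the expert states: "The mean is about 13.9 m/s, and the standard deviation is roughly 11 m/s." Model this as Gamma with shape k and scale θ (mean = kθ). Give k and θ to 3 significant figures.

k ≈ 1.6, θ ≈ 8.71

For Gamma(k, scale θ): mean = kθ, variance = kθ², so CV = 1/√k.
CV = SD/mean = 11/13.9 = 0.7914, hence k = 1/CV² = 1.6.
Then θ = mean/k = 13.9/1.6 = 8.71.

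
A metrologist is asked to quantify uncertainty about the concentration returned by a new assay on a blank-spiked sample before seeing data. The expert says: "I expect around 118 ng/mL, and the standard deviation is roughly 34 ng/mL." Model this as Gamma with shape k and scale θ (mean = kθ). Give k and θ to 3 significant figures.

For Gamma(k, scale θ): mean = kθ, variance = kθ², so CV = 1/√k.
CV = SD/mean = 34/118 = 0.2881, hence k = 1/CV² = 12.
Then θ = mean/k = 118/12 = 9.8.

k ≈ 12, θ ≈ 9.8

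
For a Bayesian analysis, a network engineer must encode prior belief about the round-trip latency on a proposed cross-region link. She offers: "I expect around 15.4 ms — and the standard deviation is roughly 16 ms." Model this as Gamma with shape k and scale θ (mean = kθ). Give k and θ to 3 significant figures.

k ≈ 0.926, θ ≈ 16.6

For Gamma(k, scale θ): mean = kθ, variance = kθ², so CV = 1/√k.
CV = SD/mean = 16/15.4 = 1.039, hence k = 1/CV² = 0.926.
Then θ = mean/k = 15.4/0.926 = 16.6.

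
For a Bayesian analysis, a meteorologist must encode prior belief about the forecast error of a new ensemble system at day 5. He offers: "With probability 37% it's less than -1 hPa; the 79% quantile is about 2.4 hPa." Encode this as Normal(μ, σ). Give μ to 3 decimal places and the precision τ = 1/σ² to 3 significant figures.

μ = -0.009, τ = 0.112

The p-quantile of Normal(μ,σ) is μ + z_p·σ, with z_{0.37} = -0.3319 and z_{0.79} = 0.8064.
Eliminate σ: μ = (z₂·x₁ − z₁·x₂)/(z₂ − z₁) = (0.8064·-1 − (-0.3319)·2.4)/1.138 = -0.009.
Then σ = (x₂ − x₁)/(z₂ − z₁) = (2.4 − -1)/1.138 = 2.987.
Precision τ = 1/σ² = 1/2.987² = 0.112.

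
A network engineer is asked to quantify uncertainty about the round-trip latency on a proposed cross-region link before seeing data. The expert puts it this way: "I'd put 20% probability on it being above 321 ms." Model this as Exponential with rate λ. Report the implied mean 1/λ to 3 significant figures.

P(T > 321.0) = e^(−λ·321.0) = 0.2, so λ = −ln(0.2)/321.0 = 0.00501.
Mean = 1/λ = 199 ms.

mean ≈ 199 ms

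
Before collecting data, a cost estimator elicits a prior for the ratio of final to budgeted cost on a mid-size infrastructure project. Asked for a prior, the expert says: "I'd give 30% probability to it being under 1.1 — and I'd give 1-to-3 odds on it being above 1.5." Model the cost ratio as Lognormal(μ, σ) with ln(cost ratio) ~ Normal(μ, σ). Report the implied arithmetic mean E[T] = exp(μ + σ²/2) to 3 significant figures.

E[T] ≈ 1.3

If T ~ Lognormal(μ,σ) then ln T ~ Normal(μ,σ), so the p-quantile of ln T is μ + z_p·σ.
ln(1.1) = 0.09531 and ln(1.5) = 0.4055; z_{0.3} = -0.5244, z_{0.75} = 0.6745.
σ = (0.4055 − 0.09531)/(0.6745 − (-0.5244)) = 0.259.
μ = 0.09531 − (-0.5244)·0.259 = 0.231.
E[T] = exp(μ + σ²/2) = exp(0.231 + 0.0335) = 1.3.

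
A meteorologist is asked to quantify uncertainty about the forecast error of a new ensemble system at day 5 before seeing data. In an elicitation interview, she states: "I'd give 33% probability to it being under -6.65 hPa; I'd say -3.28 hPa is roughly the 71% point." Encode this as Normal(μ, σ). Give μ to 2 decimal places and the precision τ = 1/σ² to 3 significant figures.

For Normal(μ,σ), the p-quantile is μ + z_p·σ. Here z_{0.33} = -0.4399, z_{0.71} = 0.5534.
So -6.65 = μ − 0.4399σ and -3.28 = μ + 0.5534σ.
Subtracting: σ = (-3.28 − -6.65)/(0.5534 − (-0.4399)) = 3.39.
Then μ = -6.65 − (-0.4399)·3.39 = -5.16.
Precision τ = 1/σ² = 1/3.393² = 0.0869.

μ = -5.16, τ = 0.0869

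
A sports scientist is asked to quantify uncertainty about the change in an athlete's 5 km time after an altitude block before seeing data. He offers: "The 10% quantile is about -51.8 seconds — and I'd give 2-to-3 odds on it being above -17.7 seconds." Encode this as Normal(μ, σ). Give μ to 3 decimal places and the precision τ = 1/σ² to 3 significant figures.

μ = -23.328, τ = 0.00203

For Normal(μ,σ), the p-quantile is μ + z_p·σ. Here z_{0.1} = -1.282, z_{0.6} = 0.2533.
So -51.8 = μ − 1.282σ and -17.7 = μ + 0.2533σ.
Subtracting: σ = (-17.7 − -51.8)/(0.2533 − (-1.282)) = 22.216.
Then μ = -51.8 − (-1.282)·22.216 = -23.328.
Precision τ = 1/σ² = 1/22.22² = 0.00203.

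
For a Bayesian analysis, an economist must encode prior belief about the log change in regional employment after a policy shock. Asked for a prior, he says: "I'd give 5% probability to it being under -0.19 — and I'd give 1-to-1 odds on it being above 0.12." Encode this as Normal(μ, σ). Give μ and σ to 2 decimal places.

μ = 0.12, σ = 0.19

The p-quantile of Normal(μ,σ) is μ + z_p·σ, with z_{0.05} = -1.645 and z_{0.5} = 0.
Eliminate σ: μ = (z₂·x₁ − z₁·x₂)/(z₂ − z₁) = (0·-0.19 − (-1.645)·0.12)/1.645 = 0.12.
Then σ = (x₂ − x₁)/(z₂ − z₁) = (0.12 − -0.19)/1.645 = 0.19.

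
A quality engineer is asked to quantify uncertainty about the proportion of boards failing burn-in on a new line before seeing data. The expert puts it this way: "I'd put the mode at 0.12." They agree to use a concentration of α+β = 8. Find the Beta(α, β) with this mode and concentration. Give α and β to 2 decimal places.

For α,β > 1 the Beta mode is (α−1)/(α+β−2). With α+β = 8, the mode is (α−1)/6.
Set (α−1)/6 = 0.12 → α = 1 + 0.12·6 = 1.72.
β = 8 − α = 6.28.

α = 1.72, β = 6.28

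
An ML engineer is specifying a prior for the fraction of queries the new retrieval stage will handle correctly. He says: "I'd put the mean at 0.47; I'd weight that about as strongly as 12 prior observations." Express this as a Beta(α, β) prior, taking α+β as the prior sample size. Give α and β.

Under the effective-sample-size interpretation, Beta(α, β) has prior mean α/(α+β) and prior sample size α+β.
So α+β = 12 and α/(α+β) = 0.47, giving α = 0.47·12 = 5.64 and β = 12 − 5.64 = 6.36.

α = 5.64, β = 6.36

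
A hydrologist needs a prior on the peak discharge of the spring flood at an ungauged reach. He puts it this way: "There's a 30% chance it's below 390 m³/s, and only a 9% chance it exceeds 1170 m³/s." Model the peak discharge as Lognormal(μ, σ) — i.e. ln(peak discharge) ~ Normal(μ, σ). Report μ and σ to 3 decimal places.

If T ~ Lognormal(μ,σ) then ln T ~ Normal(μ,σ), so the p-quantile of ln T is μ + z_p·σ.
ln(390) = 5.966 and ln(1170) = 7.065; z_{0.3} = -0.5244, z_{0.91} = 1.341.
σ = (7.065 − 5.966)/(1.341 − (-0.5244)) = 0.589.
μ = 5.966 − (-0.5244)·0.589 = 6.275.

μ ≈ 6.275, σ ≈ 0.589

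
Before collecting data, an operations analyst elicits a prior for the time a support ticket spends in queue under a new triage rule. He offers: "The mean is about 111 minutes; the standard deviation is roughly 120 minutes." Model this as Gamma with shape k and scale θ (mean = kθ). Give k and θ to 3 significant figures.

For Gamma(k, scale θ): mean = kθ, variance = kθ², so CV = 1/√k.
CV = SD/mean = 120/111 = 1.081, hence k = 1/CV² = 0.856.
Then θ = mean/k = 111/0.856 = 130.

k ≈ 0.856, θ ≈ 130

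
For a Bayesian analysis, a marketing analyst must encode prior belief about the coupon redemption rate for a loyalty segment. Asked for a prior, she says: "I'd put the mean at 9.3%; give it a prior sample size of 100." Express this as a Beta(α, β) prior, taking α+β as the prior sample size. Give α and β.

α = 9.3, β = 90.7

Under the effective-sample-size interpretation, Beta(α, β) has prior mean α/(α+β) and prior sample size α+β.
So α+β = 100 and α/(α+β) = 0.093, giving α = 0.093·100 = 9.3 and β = 100 − 9.3 = 90.7.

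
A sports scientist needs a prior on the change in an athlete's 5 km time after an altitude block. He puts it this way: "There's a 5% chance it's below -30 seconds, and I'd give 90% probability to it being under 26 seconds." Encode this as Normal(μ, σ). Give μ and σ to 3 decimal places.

The p-quantile of Normal(μ,σ) is μ + z_p·σ, with z_{0.05} = -1.645 and z_{0.9} = 1.282.
Eliminate σ: μ = (z₂·x₁ − z₁·x₂)/(z₂ − z₁) = (1.282·-30 − (-1.645)·26)/2.926 = 1.476.
Then σ = (x₂ − x₁)/(z₂ − z₁) = (26 − -30)/2.926 = 19.136.

μ = 1.476, σ = 19.136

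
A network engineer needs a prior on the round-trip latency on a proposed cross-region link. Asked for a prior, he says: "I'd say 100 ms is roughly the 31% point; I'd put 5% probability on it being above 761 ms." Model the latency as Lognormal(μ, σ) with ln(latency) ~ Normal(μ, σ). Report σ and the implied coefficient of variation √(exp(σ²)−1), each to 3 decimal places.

If T ~ Lognormal(μ,σ) then ln T ~ Normal(μ,σ), so the p-quantile of ln T is μ + z_p·σ.
ln(100) = 4.605 and ln(761) = 6.635; z_{0.31} = -0.4959, z_{0.95} = 1.645.
σ = (6.635 − 4.605)/(1.645 − (-0.4959)) = 0.948.
μ = 4.605 − (-0.4959)·0.948 = 5.075.
CV = √(exp(σ²)−1) = √(exp(0.8988)−1) = 1.207.

σ ≈ 0.948, CV ≈ 1.207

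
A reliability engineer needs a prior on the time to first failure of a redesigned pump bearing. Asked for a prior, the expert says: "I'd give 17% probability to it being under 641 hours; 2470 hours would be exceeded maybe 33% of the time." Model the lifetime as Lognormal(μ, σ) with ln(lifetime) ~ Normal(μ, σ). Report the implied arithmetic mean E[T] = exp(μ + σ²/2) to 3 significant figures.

If T ~ Lognormal(μ,σ) then ln T ~ Normal(μ,σ), so the p-quantile of ln T is μ + z_p·σ.
ln(641) = 6.463 and ln(2470) = 7.812; z_{0.17} = -0.9542, z_{0.67} = 0.4399.
σ = (7.812 − 6.463)/(0.4399 − (-0.9542)) = 0.968.
μ = 6.463 − (-0.9542)·0.968 = 7.386.
E[T] = exp(μ + σ²/2) = exp(7.386 + 0.4681) = 2580 hours.

E[T] ≈ 2580 hours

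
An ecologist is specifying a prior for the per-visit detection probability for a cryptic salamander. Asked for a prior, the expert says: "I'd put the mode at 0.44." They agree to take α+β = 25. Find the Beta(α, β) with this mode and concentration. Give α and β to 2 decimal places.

For α,β > 1 the Beta mode is (α−1)/(α+β−2). With α+β = 25, the mode is (α−1)/23.
Set (α−1)/23 = 0.44 → α = 1 + 0.44·23 = 11.12.
β = 25 − α = 13.88.

α = 11.12, β = 13.88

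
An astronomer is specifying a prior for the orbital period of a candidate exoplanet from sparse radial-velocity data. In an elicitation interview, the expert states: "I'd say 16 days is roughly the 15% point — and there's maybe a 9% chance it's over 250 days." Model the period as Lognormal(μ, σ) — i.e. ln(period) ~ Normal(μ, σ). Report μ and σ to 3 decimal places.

If T ~ Lognormal(μ,σ) then ln T ~ Normal(μ,σ), so the p-quantile of ln T is μ + z_p·σ.
ln(16) = 2.773 and ln(250) = 5.521; z_{0.15} = -1.036, z_{0.91} = 1.341.
σ = (5.521 − 2.773)/(1.341 − (-1.036)) = 1.156.
μ = 2.773 − (-1.036)·1.156 = 3.971.

μ ≈ 3.971, σ ≈ 1.156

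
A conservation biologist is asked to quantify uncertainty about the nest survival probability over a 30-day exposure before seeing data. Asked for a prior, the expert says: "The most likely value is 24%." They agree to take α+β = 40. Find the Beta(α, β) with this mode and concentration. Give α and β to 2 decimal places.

For α,β > 1 the Beta mode is (α−1)/(α+β−2). With α+β = 40, the mode is (α−1)/38.
Set (α−1)/38 = 0.24 → α = 1 + 0.24·38 = 10.12.
β = 40 − α = 29.88.

α = 10.12, β = 29.88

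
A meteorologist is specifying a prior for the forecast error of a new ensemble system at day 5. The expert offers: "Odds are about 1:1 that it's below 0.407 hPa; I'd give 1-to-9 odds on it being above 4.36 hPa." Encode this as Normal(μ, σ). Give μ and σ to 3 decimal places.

The p-quantile of Normal(μ,σ) is μ + z_p·σ, with z_{0.5} = 0 and z_{0.9} = 1.282.
Eliminate σ: μ = (z₂·x₁ − z₁·x₂)/(z₂ − z₁) = (1.282·0.407 − (0)·4.36)/1.282 = 0.407.
Then σ = (x₂ − x₁)/(z₂ − z₁) = (4.36 − 0.407)/1.282 = 3.085.

μ = 0.407, σ = 3.085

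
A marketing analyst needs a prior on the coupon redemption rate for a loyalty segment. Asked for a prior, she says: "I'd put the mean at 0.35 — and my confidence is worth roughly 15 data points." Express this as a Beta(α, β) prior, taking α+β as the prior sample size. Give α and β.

α = 5.25, β = 9.75

Under the effective-sample-size interpretation, Beta(α, β) has prior mean α/(α+β) and prior sample size α+β.
So α+β = 15 and α/(α+β) = 0.35, giving α = 0.35·15 = 5.25 and β = 15 − 5.25 = 9.75.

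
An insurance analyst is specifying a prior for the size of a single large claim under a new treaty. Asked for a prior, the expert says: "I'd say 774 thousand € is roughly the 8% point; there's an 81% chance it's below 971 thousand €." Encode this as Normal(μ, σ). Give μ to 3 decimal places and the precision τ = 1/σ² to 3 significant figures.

μ = 895.245, τ = 0.000134

For Normal(μ,σ), the p-quantile is μ + z_p·σ. Here z_{0.08} = -1.405, z_{0.81} = 0.8779.
So 774 = μ − 1.405σ and 971 = μ + 0.8779σ.
Subtracting: σ = (971 − 774)/(0.8779 − (-1.405)) = 86.291.
Then μ = 774 − (-1.405)·86.291 = 895.245.
Precision τ = 1/σ² = 1/86.29² = 0.000134.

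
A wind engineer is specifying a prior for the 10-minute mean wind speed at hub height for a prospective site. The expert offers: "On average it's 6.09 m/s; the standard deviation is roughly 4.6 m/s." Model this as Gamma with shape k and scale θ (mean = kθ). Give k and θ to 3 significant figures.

k ≈ 1.75, θ ≈ 3.47

For Gamma(k, scale θ): mean = kθ, variance = kθ², so CV = 1/√k.
CV = SD/mean = 4.6/6.09 = 0.7553, hence k = 1/CV² = 1.75.
Then θ = mean/k = 6.09/1.75 = 3.47.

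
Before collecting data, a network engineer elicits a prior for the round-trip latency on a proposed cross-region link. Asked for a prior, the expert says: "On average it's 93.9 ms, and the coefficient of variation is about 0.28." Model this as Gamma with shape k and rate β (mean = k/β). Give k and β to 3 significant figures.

For Gamma(k, rate β): mean = k/β, variance = k/β², so CV = 1/√k.
CV = 0.28, hence k = 1/CV² = 12.8.
Then β = k/mean = 12.8/93.9 = 0.136.

k ≈ 12.8, β ≈ 0.136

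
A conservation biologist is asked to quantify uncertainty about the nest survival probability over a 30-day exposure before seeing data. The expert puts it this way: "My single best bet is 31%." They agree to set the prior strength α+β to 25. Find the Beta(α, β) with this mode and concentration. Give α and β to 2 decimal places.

α = 8.13, β = 16.87

For α,β > 1 the Beta mode is (α−1)/(α+β−2). With α+β = 25, the mode is (α−1)/23.
Set (α−1)/23 = 0.31 → α = 1 + 0.31·23 = 8.13.
β = 25 − α = 16.87.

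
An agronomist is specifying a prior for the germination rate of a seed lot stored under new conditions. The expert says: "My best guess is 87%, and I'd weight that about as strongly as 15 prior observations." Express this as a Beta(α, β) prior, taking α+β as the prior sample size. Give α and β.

Under the effective-sample-size interpretation, Beta(α, β) has prior mean α/(α+β) and prior sample size α+β.
So α+β = 15 and α/(α+β) = 0.87, giving α = 0.87·15 = 13.05 and β = 15 − 13.05 = 1.95.

α = 13.05, β = 1.95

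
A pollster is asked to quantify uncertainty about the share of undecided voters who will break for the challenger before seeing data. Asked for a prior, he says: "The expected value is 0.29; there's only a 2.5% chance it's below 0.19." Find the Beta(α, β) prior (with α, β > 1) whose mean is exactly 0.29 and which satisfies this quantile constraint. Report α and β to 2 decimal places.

With mean 0.29 fixed, write α = 0.29s, β = 0.71s where s = α+β.
Need P(θ < 0.19) = 0.025 under Beta(0.29s, 0.71s). Normal approximation: (q−m)/√(m(1−m)/s) ≈ z_{0.025} = -1.96, so s ≈ 0.29·0.71·(-1.96)²/(0.19−0.29)² = 79.1.
At s = 79.1: P(θ<0.19) ≈ 0.018. Adjusting to match 0.025 gives s ≈ 69.13.
So α = 0.29·69.13 ≈ 20.05, β = 0.71·69.13 ≈ 49.08.

α ≈ 20.05, β ≈ 49.08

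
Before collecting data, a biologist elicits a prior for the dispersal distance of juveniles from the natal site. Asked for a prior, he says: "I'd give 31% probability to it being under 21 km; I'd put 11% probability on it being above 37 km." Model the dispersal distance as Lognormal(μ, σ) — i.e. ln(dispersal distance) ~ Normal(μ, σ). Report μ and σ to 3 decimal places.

μ ≈ 3.208, σ ≈ 0.329

If T ~ Lognormal(μ,σ) then ln T ~ Normal(μ,σ), so the p-quantile of ln T is μ + z_p·σ.
ln(21) = 3.045 and ln(37) = 3.611; z_{0.31} = -0.4959, z_{0.89} = 1.227.
σ = (3.611 − 3.045)/(1.227 − (-0.4959)) = 0.329.
μ = 3.045 − (-0.4959)·0.329 = 3.208.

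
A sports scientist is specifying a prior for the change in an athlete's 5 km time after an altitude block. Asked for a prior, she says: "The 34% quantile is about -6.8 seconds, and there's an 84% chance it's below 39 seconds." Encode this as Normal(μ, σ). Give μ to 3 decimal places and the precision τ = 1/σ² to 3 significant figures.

The p-quantile of Normal(μ,σ) is μ + z_p·σ, with z_{0.34} = -0.4125 and z_{0.84} = 0.9945.
Eliminate σ: μ = (z₂·x₁ − z₁·x₂)/(z₂ − z₁) = (0.9945·-6.8 − (-0.4125)·39)/1.407 = 6.627.
Then σ = (x₂ − x₁)/(z₂ − z₁) = (39 − -6.8)/1.407 = 32.553.
Precision τ = 1/σ² = 1/32.55² = 0.000944.

μ = 6.627, τ = 0.000944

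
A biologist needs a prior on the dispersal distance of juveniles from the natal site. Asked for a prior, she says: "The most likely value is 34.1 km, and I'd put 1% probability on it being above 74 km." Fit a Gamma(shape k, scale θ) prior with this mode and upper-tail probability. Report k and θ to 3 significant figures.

k ≈ 9.05, θ ≈ 4.23

Gamma(k,θ) with k>1 has mode (k−1)θ, so θ = 34.1/(k−1).
Need P(X < 74) = 0.99 with θ tied to k this way. Start at k = 2, θ = 34.1: P(X<74) ≈ 0.638.
Too low — raise k to concentrate. Iterating converges to k ≈ 9.05.
Then θ = 34.1/(9.05−1) ≈ 4.23.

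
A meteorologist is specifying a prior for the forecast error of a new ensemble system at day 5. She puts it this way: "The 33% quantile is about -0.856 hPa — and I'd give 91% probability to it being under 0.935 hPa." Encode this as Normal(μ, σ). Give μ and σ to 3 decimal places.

The p-quantile of Normal(μ,σ) is μ + z_p·σ, with z_{0.33} = -0.4399 and z_{0.91} = 1.341.
Eliminate σ: μ = (z₂·x₁ − z₁·x₂)/(z₂ − z₁) = (1.341·-0.856 − (-0.4399)·0.935)/1.781 = -0.414.
Then σ = (x₂ − x₁)/(z₂ − z₁) = (0.935 − -0.856)/1.781 = 1.006.

μ = -0.414, σ = 1.006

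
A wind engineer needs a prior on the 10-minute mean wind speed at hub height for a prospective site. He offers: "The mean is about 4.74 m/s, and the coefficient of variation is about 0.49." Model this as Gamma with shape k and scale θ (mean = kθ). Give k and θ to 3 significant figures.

k ≈ 4.16, θ ≈ 1.14

For Gamma(k, scale θ): mean = kθ, variance = kθ², so CV = 1/√k.
CV = 0.49, hence k = 1/CV² = 4.16.
Then θ = mean/k = 4.74/4.16 = 1.14.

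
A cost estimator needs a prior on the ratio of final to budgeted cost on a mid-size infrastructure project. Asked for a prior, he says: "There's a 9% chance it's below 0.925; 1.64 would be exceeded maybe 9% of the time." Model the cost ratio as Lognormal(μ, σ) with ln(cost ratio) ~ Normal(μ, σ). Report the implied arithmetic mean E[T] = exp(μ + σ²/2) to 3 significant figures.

If T ~ Lognormal(μ,σ) then ln T ~ Normal(μ,σ), so the p-quantile of ln T is μ + z_p·σ.
ln(0.925) = -0.07796 and ln(1.64) = 0.4947; z_{0.09} = -1.341, z_{0.91} = 1.341.
σ = (0.4947 − -0.07796)/(1.341 − (-1.341)) = 0.214.
μ = -0.07796 − (-1.341)·0.214 = 0.208.
E[T] = exp(μ + σ²/2) = exp(0.208 + 0.0228) = 1.26.

E[T] ≈ 1.26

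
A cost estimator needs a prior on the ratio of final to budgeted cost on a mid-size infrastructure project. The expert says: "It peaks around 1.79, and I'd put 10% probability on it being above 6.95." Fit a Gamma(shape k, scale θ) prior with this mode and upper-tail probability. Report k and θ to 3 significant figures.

k ≈ 2, θ ≈ 1.78

Gamma(k,θ) with k>1 has mode (k−1)θ, so θ = 1.79/(k−1).
Need P(X < 6.95) = 0.9 with θ tied to k this way. Start at k = 2, θ = 1.79: P(X<6.95) ≈ 0.899.
Too low — raise k to concentrate. Iterating converges to k ≈ 2.
Then θ = 1.79/(2−1) ≈ 1.78.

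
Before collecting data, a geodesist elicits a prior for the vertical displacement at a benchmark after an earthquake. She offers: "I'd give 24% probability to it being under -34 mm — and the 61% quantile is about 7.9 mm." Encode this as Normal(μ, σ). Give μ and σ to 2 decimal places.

The p-quantile of Normal(μ,σ) is μ + z_p·σ, with z_{0.24} = -0.7063 and z_{0.61} = 0.2793.
Eliminate σ: μ = (z₂·x₁ − z₁·x₂)/(z₂ − z₁) = (0.2793·-34 − (-0.7063)·7.9)/0.9856 = -3.97.
Then σ = (x₂ − x₁)/(z₂ − z₁) = (7.9 − -34)/0.9856 = 42.51.

μ = -3.97, σ = 42.51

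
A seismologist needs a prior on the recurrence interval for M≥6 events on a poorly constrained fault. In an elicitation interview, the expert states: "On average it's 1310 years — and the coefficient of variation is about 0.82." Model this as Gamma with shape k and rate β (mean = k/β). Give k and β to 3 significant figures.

For Gamma(k, rate β): mean = k/β, variance = k/β², so CV = 1/√k.
CV = 0.82, hence k = 1/CV² = 1.49.
Then β = k/mean = 1.49/1310 = 0.00114.

k ≈ 1.49, β ≈ 0.00114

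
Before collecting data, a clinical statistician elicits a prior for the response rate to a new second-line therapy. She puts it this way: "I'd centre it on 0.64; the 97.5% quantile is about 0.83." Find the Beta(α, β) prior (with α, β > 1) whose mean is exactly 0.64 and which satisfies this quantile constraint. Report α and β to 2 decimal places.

α ≈ 12.70, β ≈ 7.14

With mean 0.64 fixed, write α = 0.64s, β = 0.36s where s = α+β.
Need P(θ < 0.83) = 0.975 under Beta(0.64s, 0.36s). Normal approximation: (q−m)/√(m(1−m)/s) ≈ z_{0.975} = 1.96, so s ≈ 0.64·0.36·(1.96)²/(0.83−0.64)² = 24.5.
At s = 24.5: P(θ<0.83) ≈ 0.986. Adjusting to match 0.975 gives s ≈ 19.85.
So α = 0.64·19.85 ≈ 12.70, β = 0.36·19.85 ≈ 7.14.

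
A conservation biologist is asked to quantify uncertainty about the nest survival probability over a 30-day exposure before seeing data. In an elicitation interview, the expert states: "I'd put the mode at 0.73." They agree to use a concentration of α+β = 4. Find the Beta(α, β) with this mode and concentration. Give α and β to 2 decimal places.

α = 2.46, β = 1.54

For α,β > 1 the Beta mode is (α−1)/(α+β−2). With α+β = 4, the mode is (α−1)/2.
Set (α−1)/2 = 0.73 → α = 1 + 0.73·2 = 2.46.
β = 4 − α = 1.54.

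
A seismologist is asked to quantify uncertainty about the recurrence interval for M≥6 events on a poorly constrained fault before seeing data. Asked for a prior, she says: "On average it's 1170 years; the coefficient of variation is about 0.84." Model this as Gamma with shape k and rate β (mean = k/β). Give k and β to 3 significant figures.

For Gamma(k, rate β): mean = k/β, variance = k/β², so CV = 1/√k.
CV = 0.84, hence k = 1/CV² = 1.42.
Then β = k/mean = 1.42/1170 = 0.00121.

k ≈ 1.42, β ≈ 0.00121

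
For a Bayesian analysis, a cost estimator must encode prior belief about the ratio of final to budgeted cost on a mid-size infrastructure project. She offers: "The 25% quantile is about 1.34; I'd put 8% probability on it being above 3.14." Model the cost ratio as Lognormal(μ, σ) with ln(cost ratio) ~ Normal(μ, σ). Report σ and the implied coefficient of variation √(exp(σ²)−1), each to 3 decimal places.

If T ~ Lognormal(μ,σ) then ln T ~ Normal(μ,σ), so the p-quantile of ln T is μ + z_p·σ.
ln(1.34) = 0.2927 and ln(3.14) = 1.144; z_{0.25} = -0.6745, z_{0.92} = 1.405.
σ = (1.144 − 0.2927)/(1.405 − (-0.6745)) = 0.409.
μ = 0.2927 − (-0.6745)·0.409 = 0.569.
CV = √(exp(σ²)−1) = √(exp(0.1677)−1) = 0.427.

σ ≈ 0.409, CV ≈ 0.427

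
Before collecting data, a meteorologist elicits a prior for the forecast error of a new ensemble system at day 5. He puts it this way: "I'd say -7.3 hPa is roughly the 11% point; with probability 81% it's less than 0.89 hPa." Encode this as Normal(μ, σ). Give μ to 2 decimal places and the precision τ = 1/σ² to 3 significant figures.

μ = -2.53, τ = 0.066

The p-quantile of Normal(μ,σ) is μ + z_p·σ, with z_{0.11} = -1.227 and z_{0.81} = 0.8779.
Eliminate σ: μ = (z₂·x₁ − z₁·x₂)/(z₂ − z₁) = (0.8779·-7.3 − (-1.227)·0.89)/2.104 = -2.53.
Then σ = (x₂ − x₁)/(z₂ − z₁) = (0.89 − -7.3)/2.104 = 3.89.
Precision τ = 1/σ² = 1/3.892² = 0.066.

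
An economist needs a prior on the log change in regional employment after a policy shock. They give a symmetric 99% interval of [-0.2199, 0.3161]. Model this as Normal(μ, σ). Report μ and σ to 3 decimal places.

μ = 0.048, σ = 0.104

A symmetric 99% interval runs μ ± z·σ with z = 2.576.
Half-width = 0.268, so σ = 0.268/2.576 = 0.104.
μ is the interval midpoint, 0.048.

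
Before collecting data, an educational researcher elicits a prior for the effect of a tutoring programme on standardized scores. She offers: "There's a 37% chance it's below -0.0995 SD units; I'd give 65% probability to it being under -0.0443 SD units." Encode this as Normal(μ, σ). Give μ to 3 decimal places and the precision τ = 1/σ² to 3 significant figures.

μ = -0.074, τ = 169

For Normal(μ,σ), the p-quantile is μ + z_p·σ. Here z_{0.37} = -0.3319, z_{0.65} = 0.3853.
So -0.0995 = μ − 0.3319σ and -0.0443 = μ + 0.3853σ.
Subtracting: σ = (-0.0443 − -0.0995)/(0.3853 − (-0.3319)) = 0.077.
Then μ = -0.0995 − (-0.3319)·0.077 = -0.074.
Precision τ = 1/σ² = 1/0.07697² = 169.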